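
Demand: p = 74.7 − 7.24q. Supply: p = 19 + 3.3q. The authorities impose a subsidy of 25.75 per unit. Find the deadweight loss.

31.45

Competitive equilibrium: 74.7 − 7.24q = 19 + 3.3q → q* = 5.2846, p* = 36.4393.
The subsidy lowers effective supply by 25.75: p = 3.3q − 6.75.
New quantity: 74.7 − 7.24q = 3.3q − 6.75 → q' = 7.7277.
Overproduction Δq = 7.7277 − 5.2846 = 2.4431; wedge = subsidy = 25.75.
DWL = ½ × 2.4431 × 25.75 = 31.45.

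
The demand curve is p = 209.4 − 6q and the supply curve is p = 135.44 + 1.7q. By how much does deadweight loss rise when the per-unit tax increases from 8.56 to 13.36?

6.83

Competitive equilibrium: 209.4 − 6q = 135.44 + 1.7q → q* = 9.6052, p* = 151.7688.
For a per-unit tax t: Δq = t/7.7, so DWL = ½·t·(t/7.7) = t²/15.4.
At t = 8.56: DWL = 4.758. At t = 13.36: DWL = 11.59.
Increase = 11.59 − 4.758 = 6.83.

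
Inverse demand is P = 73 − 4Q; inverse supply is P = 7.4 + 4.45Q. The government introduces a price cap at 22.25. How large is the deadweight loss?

Competitive equilibrium: 73 − 4Q = 7.4 + 4.45Q → Q* = 7.7633, P* = 41.9467.
At the ceiling P = 22.25, quantity supplied = (22.25 − 7.4)/4.45 = 3.3371.
Willingness to pay at Q' = 3.3371: 73 − 4·3.3371 = 59.6516.
ΔQ = 7.7633 − 3.3371 = 4.4262; wedge = 59.6516 − 22.25 = 37.4016.
The triangle = ½ × 4.4262 × 37.4016 = 82.77.

82.77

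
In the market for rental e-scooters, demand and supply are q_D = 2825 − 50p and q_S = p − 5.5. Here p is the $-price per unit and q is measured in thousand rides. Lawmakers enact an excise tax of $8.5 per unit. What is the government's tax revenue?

In inverse form: demand p = 56.5 − 0.02q, supply p = 5.5 + q.
Competitive equilibrium: 56.5 − 0.02q = 5.5 + q → q* = 50, p* = 55.5.
With the tax, the buyer price exceeds the seller price by 8.5: (56.5 − 0.02q) − (5.5 + q) = 8.5 → q' = 41.6667.
Tax revenue = 8.5 × 41.6667 = $354.17 thousand.

$354.17 thousand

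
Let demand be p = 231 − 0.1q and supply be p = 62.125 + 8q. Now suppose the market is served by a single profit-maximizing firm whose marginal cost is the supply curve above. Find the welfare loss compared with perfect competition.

Competitive equilibrium: 231 − 0.1q = 62.125 + 8q → q* = 20.8488, p* = 228.9151.
Marginal revenue: MR = 231 − 0.2q. Set MR = MC: 231 − 0.2q = 62.125 + 8q → q_m = 20.5945.
Price p_m = 231 − 0.1·20.5945 = 228.9406; MC(q_m) = 62.125 + 8·20.5945 = 226.881.
Competitive q* = 20.8488, so Δq = 0.2543; wedge = 228.9406 − 226.881 = 2.0596.
Deadweight loss = ½ × 0.2543 × 2.0596 = 0.26.

0.26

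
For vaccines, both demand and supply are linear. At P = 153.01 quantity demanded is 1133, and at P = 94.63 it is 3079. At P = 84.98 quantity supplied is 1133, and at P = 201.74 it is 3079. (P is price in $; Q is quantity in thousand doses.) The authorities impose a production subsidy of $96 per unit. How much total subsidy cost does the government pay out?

Demand slope = (94.63 − 153.01)/(3079 − 1133) = −0.03, so P = 187 − 0.03Q.
Supply slope = (201.74 − 84.98)/(3079 − 1133) = 0.06, so P = 17 + 0.06Q.
Competitive equilibrium: 187 − 0.03Q = 17 + 0.06Q → Q* = 1888.88889, P* = 130.33333.
The subsidy lowers effective supply by 96: P = 0.06Q − 79.
New quantity: 187 − 0.03Q = 0.06Q − 79 → Q' = 2955.55556.
Total subsidy cost = 96 × 2955.55556 = $283733.33 thousand.

$283733.33 thousand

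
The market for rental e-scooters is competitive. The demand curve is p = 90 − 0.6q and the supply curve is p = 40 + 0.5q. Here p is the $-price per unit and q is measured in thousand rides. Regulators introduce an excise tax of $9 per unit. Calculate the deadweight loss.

Competitive equilibrium: 90 − 0.6q = 40 + 0.5q → q* = 45.4545, p* = 62.7273.
With the tax, the buyer price exceeds the seller price by 9: (90 − 0.6q) − (40 + 0.5q) = 9 → q' = 37.2727.
Δq = 45.4545 − 37.2727 = 8.1818; the wedge equals the tax, 9.
The triangle = ½ × 8.1818 × 9 = $36.82 thousand.

$36.82 thousand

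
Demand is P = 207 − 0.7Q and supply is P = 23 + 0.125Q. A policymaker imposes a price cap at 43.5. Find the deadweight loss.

1437.39

Competitive equilibrium: 207 − 0.7Q = 23 + 0.125Q → Q* = 223.0303, P* = 50.8788.
At the ceiling P = 43.5, quantity supplied = (43.5 − 23)/0.125 = 164.
Willingness to pay at Q' = 164: 207 − 0.7·164 = 92.2.
ΔQ = 223.0303 − 164 = 59.0303; wedge = 92.2 − 43.5 = 48.7.
Welfare loss = ½ × 59.0303 × 48.7 = 1437.39.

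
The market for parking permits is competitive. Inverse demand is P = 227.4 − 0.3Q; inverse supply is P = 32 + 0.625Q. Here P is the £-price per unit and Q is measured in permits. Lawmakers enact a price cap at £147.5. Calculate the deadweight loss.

£323.40

Competitive equilibrium: 227.4 − 0.3Q = 32 + 0.625Q → Q* = 211.2432, P* = 164.027.
At the ceiling P = 147.5, quantity supplied = (147.5 − 32)/0.625 = 184.8.
Willingness to pay at Q' = 184.8: 227.4 − 0.3·184.8 = 171.96.
ΔQ = 211.2432 − 184.8 = 26.4432; wedge = 171.96 − 147.5 = 24.46.
The triangle = ½ × 26.4432 × 24.46 = £323.40.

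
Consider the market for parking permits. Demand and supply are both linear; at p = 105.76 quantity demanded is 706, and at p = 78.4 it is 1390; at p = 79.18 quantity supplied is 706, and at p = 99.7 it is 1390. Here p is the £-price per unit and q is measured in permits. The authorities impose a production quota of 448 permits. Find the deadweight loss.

£14233.78

Demand slope = (78.4 − 105.76)/(1390 − 706) = −0.04, so p = 134 − 0.04q.
Supply slope = (99.7 − 79.18)/(1390 − 706) = 0.03, so p = 58 + 0.03q.
Competitive equilibrium: 134 − 0.04q = 58 + 0.03q → q* = 1085.7143, p* = 90.5714.
At q = 448: demand price = 134 − 0.04·448 = 116.08; supply price = 58 + 0.03·448 = 71.44.
Δq = 1085.7143 − 448 = 637.7143; wedge = 116.08 − 71.44 = 44.64.
Welfare loss = ½ × 637.7143 × 44.64 = £14233.78.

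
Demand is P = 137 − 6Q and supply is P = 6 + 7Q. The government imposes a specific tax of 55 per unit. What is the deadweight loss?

Competitive equilibrium: 137 − 6Q = 6 + 7Q → Q* = 10.07692, P* = 76.53846.
With the tax, the buyer price exceeds the seller price by 55: (137 − 6Q) − (6 + 7Q) = 55 → Q' = 5.84615.
ΔQ = 10.07692 − 5.84615 = 4.23077; the wedge equals the tax, 55.
The triangle = ½ × 4.23077 × 55 = 116.35.

116.35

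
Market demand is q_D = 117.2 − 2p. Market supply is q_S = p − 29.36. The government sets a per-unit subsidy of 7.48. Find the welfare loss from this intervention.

18.65

In inverse form: demand p = 58.6 − 0.5q, supply p = 29.36 + q.
Competitive equilibrium: 58.6 − 0.5q = 29.36 + q → q* = 19.4933, p* = 48.8533.
The subsidy lowers effective supply by 7.48: p = 21.88 + q.
New quantity: 58.6 − 0.5q = 21.88 + q → q' = 24.48.
Overproduction Δq = 24.48 − 19.4933 = 4.9867; wedge = subsidy = 7.48.
Welfare loss = ½ × 4.9867 × 7.48 = 18.65.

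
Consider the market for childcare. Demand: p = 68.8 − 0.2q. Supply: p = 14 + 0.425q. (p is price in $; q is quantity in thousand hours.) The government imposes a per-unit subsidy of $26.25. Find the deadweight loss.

Competitive equilibrium: 68.8 − 0.2q = 14 + 0.425q → q* = 87.68, p* = 51.264.
The subsidy lowers effective supply by 26.25: p = 0.425q − 12.25.
New quantity: 68.8 − 0.2q = 0.425q − 12.25 → q' = 129.68.
Overproduction Δq = 129.68 − 87.68 = 42; wedge = subsidy = 26.25.
Welfare loss = ½ × 42 × 26.25 = $551.25 thousand.

$551.25 thousand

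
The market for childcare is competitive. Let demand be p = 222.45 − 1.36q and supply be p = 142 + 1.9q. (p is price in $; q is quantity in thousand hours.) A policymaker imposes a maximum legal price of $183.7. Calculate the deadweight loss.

Competitive equilibrium: 222.45 − 1.36q = 142 + 1.9q → q* = 24.6779, p* = 188.888.
At the ceiling p = 183.7, quantity supplied = (183.7 − 142)/1.9 = 21.9474.
Willingness to pay at q' = 21.9474: 222.45 − 1.36·21.9474 = 192.6015.
Δq = 24.6779 − 21.9474 = 2.7305; wedge = 192.6015 − 183.7 = 8.9015.
DWL = ½ × 2.7305 × 8.9015 = $12.15 thousand.

$12.15 thousand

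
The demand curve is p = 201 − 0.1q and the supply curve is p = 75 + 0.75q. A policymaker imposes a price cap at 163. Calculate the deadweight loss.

405.85

Competitive equilibrium: 201 − 0.1q = 75 + 0.75q → q* = 148.2353, p* = 186.1765.
At the ceiling p = 163, quantity supplied = (163 − 75)/0.75 = 117.3333.
Willingness to pay at q' = 117.3333: 201 − 0.1·117.3333 = 189.2667.
Δq = 148.2353 − 117.3333 = 30.902; wedge = 189.2667 − 163 = 26.2667.
Deadweight loss = ½ × 30.902 × 26.2667 = 405.85.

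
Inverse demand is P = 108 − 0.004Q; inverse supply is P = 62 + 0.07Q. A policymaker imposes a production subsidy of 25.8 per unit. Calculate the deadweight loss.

Competitive equilibrium: 108 − 0.004Q = 62 + 0.07Q → Q* = 621.6216, P* = 105.5135.
The subsidy lowers effective supply by 25.8: P = 36.2 + 0.07Q.
New quantity: 108 − 0.004Q = 36.2 + 0.07Q → Q' = 970.2703.
Overproduction ΔQ = 970.2703 − 621.6216 = 348.6487; wedge = subsidy = 25.8.
DWL = ½ × 348.6487 × 25.8 = 4497.57.

4497.57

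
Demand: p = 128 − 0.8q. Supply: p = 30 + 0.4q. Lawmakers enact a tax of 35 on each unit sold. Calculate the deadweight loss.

510.42

Competitive equilibrium: 128 − 0.8q = 30 + 0.4q → q* = 81.6667, p* = 62.6667.
With the tax, the buyer price exceeds the seller price by 35: (128 − 0.8q) − (30 + 0.4q) = 35 → q' = 52.5.
Δq = 81.6667 − 52.5 = 29.1667; the wedge equals the tax, 35.
The triangle = ½ × 29.1667 × 35 = 510.42.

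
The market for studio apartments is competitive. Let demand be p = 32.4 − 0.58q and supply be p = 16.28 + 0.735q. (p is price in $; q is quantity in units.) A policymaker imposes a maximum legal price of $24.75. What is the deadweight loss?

Competitive equilibrium: 32.4 − 0.58q = 16.28 + 0.735q → q* = 12.2586, p* = 25.29.
At the ceiling p = 24.75, quantity supplied = (24.75 − 16.28)/0.735 = 11.5238.
Willingness to pay at q' = 11.5238: 32.4 − 0.58·11.5238 = 25.7162.
Δq = 12.2586 − 11.5238 = 0.7348; wedge = 25.7162 − 24.75 = 0.9662.
Deadweight loss = ½ × 0.7348 × 0.9662 = $0.35.

$0.35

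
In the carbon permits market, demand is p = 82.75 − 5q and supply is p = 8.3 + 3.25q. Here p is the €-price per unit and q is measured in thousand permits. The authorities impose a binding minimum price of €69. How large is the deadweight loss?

Competitive equilibrium: 82.75 − 5q = 8.3 + 3.25q → q* = 9.02424, p* = 37.62879.
At the floor p = 69, quantity demanded = (82.75 − 69)/5 = 2.75.
Sellers' marginal cost at q' = 2.75: 8.3 + 3.25·2.75 = 17.2375.
Δq = 9.02424 − 2.75 = 6.27424; wedge = 69 − 17.2375 = 51.7625.
DWL = ½ × 6.27424 × 51.7625 = €162.39 thousand.

€162.39 thousand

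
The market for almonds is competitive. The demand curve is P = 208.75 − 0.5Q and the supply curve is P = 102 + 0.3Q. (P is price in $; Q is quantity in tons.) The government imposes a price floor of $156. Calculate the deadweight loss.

$312.20

Competitive equilibrium: 208.75 − 0.5Q = 102 + 0.3Q → Q* = 133.4375, P* = 142.0313.
At the floor P = 156, quantity demanded = (208.75 − 156)/0.5 = 105.5.
Sellers' marginal cost at Q' = 105.5: 102 + 0.3·105.5 = 133.65.
ΔQ = 133.4375 − 105.5 = 27.9375; wedge = 156 − 133.65 = 22.35.
DWL = ½ × 27.9375 × 22.35 = $312.20.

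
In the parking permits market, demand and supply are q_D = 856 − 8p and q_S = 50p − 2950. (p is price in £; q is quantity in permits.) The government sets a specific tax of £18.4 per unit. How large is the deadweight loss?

£1167.45

In inverse form: demand p = 107 − 0.125q, supply p = 59 + 0.02q.
Competitive equilibrium: 107 − 0.125q = 59 + 0.02q → q* = 331.0345, p* = 65.6207.
With the tax, the buyer price exceeds the seller price by 18.4: (107 − 0.125q) − (59 + 0.02q) = 18.4 → q' = 204.1379.
Δq = 331.0345 − 204.1379 = 126.8966; the wedge equals the tax, 18.4.
Deadweight loss = ½ × 126.8966 × 18.4 = £1167.45.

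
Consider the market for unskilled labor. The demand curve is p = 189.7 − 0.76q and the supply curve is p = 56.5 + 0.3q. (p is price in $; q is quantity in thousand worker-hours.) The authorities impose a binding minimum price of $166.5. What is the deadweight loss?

Competitive equilibrium: 189.7 − 0.76q = 56.5 + 0.3q → q* = 125.6604, p* = 94.1981.
At the floor p = 166.5, quantity demanded = (189.7 − 166.5)/0.76 = 30.5263.
Sellers' marginal cost at q' = 30.5263: 56.5 + 0.3·30.5263 = 65.6579.
Δq = 125.6604 − 30.5263 = 95.1341; wedge = 166.5 − 65.6579 = 100.8421.
Deadweight loss = ½ × 95.1341 × 100.8421 = $4796.76 thousand.

$4796.76 thousand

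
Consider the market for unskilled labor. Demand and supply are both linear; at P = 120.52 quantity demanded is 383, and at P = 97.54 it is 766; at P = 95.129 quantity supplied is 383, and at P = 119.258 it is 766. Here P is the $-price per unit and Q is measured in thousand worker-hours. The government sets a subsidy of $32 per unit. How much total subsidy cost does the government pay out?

Demand slope = (97.54 − 120.52)/(766 − 383) = −0.06, so P = 143.5 − 0.06Q.
Supply slope = (119.258 − 95.129)/(766 − 383) = 0.063, so P = 71 + 0.063Q.
Competitive equilibrium: 143.5 − 0.06Q = 71 + 0.063Q → Q* = 589.4309, P* = 108.1341.
The subsidy lowers effective supply by 32: P = 39 + 0.063Q.
New quantity: 143.5 − 0.06Q = 39 + 0.063Q → Q' = 849.5935.
Total subsidy cost = 32 × 849.5935 = $27186.99 thousand.

$27186.99 thousand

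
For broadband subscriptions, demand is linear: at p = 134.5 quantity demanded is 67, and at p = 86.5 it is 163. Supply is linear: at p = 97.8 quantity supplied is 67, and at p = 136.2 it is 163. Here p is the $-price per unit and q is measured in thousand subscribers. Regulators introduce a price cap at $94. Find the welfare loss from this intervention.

Demand slope = (86.5 − 134.5)/(163 − 67) = −0.5, so p = 168 − 0.5q.
Supply slope = (136.2 − 97.8)/(163 − 67) = 0.4, so p = 71 + 0.4q.
Competitive equilibrium: 168 − 0.5q = 71 + 0.4q → q* = 107.77778, p* = 114.11111.
At the ceiling p = 94, quantity supplied = (94 − 71)/0.4 = 57.5.
Willingness to pay at q' = 57.5: 168 − 0.5·57.5 = 139.25.
Δq = 107.77778 − 57.5 = 50.27778; wedge = 139.25 − 94 = 45.25.
The triangle = ½ × 50.27778 × 45.25 = $1137.53 thousand.

$1137.53 thousand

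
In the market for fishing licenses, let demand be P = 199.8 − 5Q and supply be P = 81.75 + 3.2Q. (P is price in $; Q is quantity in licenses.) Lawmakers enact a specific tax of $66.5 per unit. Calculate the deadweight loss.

$269.65

Competitive equilibrium: 199.8 − 5Q = 81.75 + 3.2Q → Q* = 14.3963, P* = 127.8183.
With the tax, the buyer price exceeds the seller price by 66.5: (199.8 − 5Q) − (81.75 + 3.2Q) = 66.5 → Q' = 6.2866.
ΔQ = 14.3963 − 6.2866 = 8.1097; the wedge equals the tax, 66.5.
The triangle = ½ × 8.1097 × 66.5 = $269.65.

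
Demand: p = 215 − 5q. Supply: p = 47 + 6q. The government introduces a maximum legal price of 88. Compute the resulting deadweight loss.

Competitive equilibrium: 215 − 5q = 47 + 6q → q* = 15.2727, p* = 138.6364.
At the ceiling p = 88, quantity supplied = (88 − 47)/6 = 6.8333.
Willingness to pay at q' = 6.8333: 215 − 5·6.8333 = 180.8335.
Δq = 15.2727 − 6.8333 = 8.4394; wedge = 180.8335 − 88 = 92.8335.
Deadweight loss = ½ × 8.4394 × 92.8335 = 391.73.

391.73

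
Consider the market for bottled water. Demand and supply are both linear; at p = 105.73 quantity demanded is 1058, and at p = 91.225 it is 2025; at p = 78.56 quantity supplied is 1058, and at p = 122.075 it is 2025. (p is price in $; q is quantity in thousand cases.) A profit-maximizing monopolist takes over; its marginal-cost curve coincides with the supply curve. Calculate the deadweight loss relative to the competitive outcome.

$2739.14 thousand

Demand slope = (91.225 − 105.73)/(2025 − 1058) = −0.015, so p = 121.6 − 0.015q.
Supply slope = (122.075 − 78.56)/(2025 − 1058) = 0.045, so p = 30.95 + 0.045q.
Competitive equilibrium: 121.6 − 0.015q = 30.95 + 0.045q → q* = 1510.8333, p* = 98.9375.
Marginal revenue: MR = 121.6 − 0.03q. Set MR = MC: 121.6 − 0.03q = 30.95 + 0.045q → q_m = 1208.6667.
Price p_m = 121.6 − 0.015·1208.6667 = 103.47; MC(q_m) = 30.95 + 0.045·1208.6667 = 85.34.
Competitive q* = 1510.8333, so Δq = 302.1666; wedge = 103.47 − 85.34 = 18.13.
Deadweight loss = ½ × 302.1666 × 18.13 = $2739.14 thousand.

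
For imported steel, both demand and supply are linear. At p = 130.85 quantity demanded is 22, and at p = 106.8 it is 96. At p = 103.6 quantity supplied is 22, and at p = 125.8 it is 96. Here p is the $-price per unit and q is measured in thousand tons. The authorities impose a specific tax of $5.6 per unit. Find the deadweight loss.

Demand slope = (106.8 − 130.85)/(96 − 22) = −0.325, so p = 138 − 0.325q.
Supply slope = (125.8 − 103.6)/(96 − 22) = 0.3, so p = 97 + 0.3q.
Competitive equilibrium: 138 − 0.325q = 97 + 0.3q → q* = 65.6, p* = 116.68.
With the tax, the buyer price exceeds the seller price by 5.6: (138 − 0.325q) − (97 + 0.3q) = 5.6 → q' = 56.64.
Δq = 65.6 − 56.64 = 8.96; the wedge equals the tax, 5.6.
Welfare loss = ½ × 8.96 × 5.6 = $25.088 thousand.

$25.088 thousand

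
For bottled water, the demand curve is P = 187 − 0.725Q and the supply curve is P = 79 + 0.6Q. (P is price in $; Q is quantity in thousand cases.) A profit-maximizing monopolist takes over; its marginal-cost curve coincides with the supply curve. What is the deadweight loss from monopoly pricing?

Competitive equilibrium: 187 − 0.725Q = 79 + 0.6Q → Q* = 81.5094, P* = 127.9057.
Marginal revenue: MR = 187 − 1.45Q. Set MR = MC: 187 − 1.45Q = 79 + 0.6Q → Q_m = 52.6829.
Price P_m = 187 − 0.725·52.6829 = 148.8049; MC(Q_m) = 79 + 0.6·52.6829 = 110.6097.
Competitive Q* = 81.5094, so ΔQ = 28.8265; wedge = 148.8049 − 110.6097 = 38.1952.
Welfare loss = ½ × 28.8265 × 38.1952 = $550.52 thousand.

$550.52 thousand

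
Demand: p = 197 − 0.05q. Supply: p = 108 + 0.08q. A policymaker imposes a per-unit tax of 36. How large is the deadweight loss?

4984.62

Competitive equilibrium: 197 − 0.05q = 108 + 0.08q → q* = 684.6154, p* = 162.7692.
With the tax, the buyer price exceeds the seller price by 36: (197 − 0.05q) − (108 + 0.08q) = 36 → q' = 407.6923.
Δq = 684.6154 − 407.6923 = 276.9231; the wedge equals the tax, 36.
Welfare loss = ½ × 276.9231 × 36 = 4984.62.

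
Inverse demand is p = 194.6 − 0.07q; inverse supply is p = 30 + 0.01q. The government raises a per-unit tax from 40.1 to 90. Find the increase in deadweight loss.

40574.94

Competitive equilibrium: 194.6 − 0.07q = 30 + 0.01q → q* = 2057.5, p* = 50.575.
For a per-unit tax t: Δq = t/0.08, so DWL = ½·t·(t/0.08) = t²/0.16.
At t = 40.1: DWL = 10050.063. At t = 90: DWL = 50625.
Increase = 50625 − 10050.063 = 40574.94.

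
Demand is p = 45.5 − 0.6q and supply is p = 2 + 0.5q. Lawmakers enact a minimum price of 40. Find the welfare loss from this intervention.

Competitive equilibrium: 45.5 − 0.6q = 2 + 0.5q → q* = 39.5455, p* = 21.7727.
At the floor p = 40, quantity demanded = (45.5 − 40)/0.6 = 9.1667.
Sellers' marginal cost at q' = 9.1667: 2 + 0.5·9.1667 = 6.5834.
Δq = 39.5455 − 9.1667 = 30.3788; wedge = 40 − 6.5834 = 33.4166.
Deadweight loss = ½ × 30.3788 × 33.4166 = 507.58.

507.58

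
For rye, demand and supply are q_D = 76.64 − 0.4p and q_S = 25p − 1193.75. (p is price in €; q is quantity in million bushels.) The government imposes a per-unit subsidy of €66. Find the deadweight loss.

€857.48 million

In inverse form: demand p = 191.6 − 2.5q, supply p = 47.75 + 0.04q.
Competitive equilibrium: 191.6 − 2.5q = 47.75 + 0.04q → q* = 56.6339, p* = 50.0154.
The subsidy lowers effective supply by 66: p = 0.04q − 18.25.
New quantity: 191.6 − 2.5q = 0.04q − 18.25 → q' = 82.6181.
Overproduction Δq = 82.6181 − 56.6339 = 25.9842; wedge = subsidy = 66.
Welfare loss = ½ × 25.9842 × 66 = €857.48 million.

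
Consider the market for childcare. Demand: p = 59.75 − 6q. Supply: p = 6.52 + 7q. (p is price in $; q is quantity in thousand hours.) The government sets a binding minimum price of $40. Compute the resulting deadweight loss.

Competitive equilibrium: 59.75 − 6q = 6.52 + 7q → q* = 4.0946, p* = 35.1823.
At the floor p = 40, quantity demanded = (59.75 − 40)/6 = 3.2917.
Sellers' marginal cost at q' = 3.2917: 6.52 + 7·3.2917 = 29.5619.
Δq = 4.0946 − 3.2917 = 0.8029; wedge = 40 − 29.5619 = 10.4381.
The triangle = ½ × 0.8029 × 10.4381 = $4.19 thousand.

$4.19 thousand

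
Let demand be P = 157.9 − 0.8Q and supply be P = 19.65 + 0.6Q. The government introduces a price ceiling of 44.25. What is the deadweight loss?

Competitive equilibrium: 157.9 − 0.8Q = 19.65 + 0.6Q → Q* = 98.75, P* = 78.9.
At the ceiling P = 44.25, quantity supplied = (44.25 − 19.65)/0.6 = 41.
Willingness to pay at Q' = 41: 157.9 − 0.8·41 = 125.1.
ΔQ = 98.75 − 41 = 57.75; wedge = 125.1 − 44.25 = 80.85.
Welfare loss = ½ × 57.75 × 80.85 = 2334.54.

2334.54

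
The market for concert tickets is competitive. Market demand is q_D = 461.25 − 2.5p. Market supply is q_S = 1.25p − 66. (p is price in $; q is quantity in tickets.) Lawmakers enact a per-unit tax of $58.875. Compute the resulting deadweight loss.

In inverse form: demand p = 184.5 − 0.4q, supply p = 52.8 + 0.8q.
Competitive equilibrium: 184.5 − 0.4q = 52.8 + 0.8q → q* = 109.75, p* = 140.6.
With the tax, the buyer price exceeds the seller price by 58.875: (184.5 − 0.4q) − (52.8 + 0.8q) = 58.875 → q' = 60.6875.
Δq = 109.75 − 60.6875 = 49.0625; the wedge equals the tax, 58.875.
Welfare loss = ½ × 49.0625 × 58.875 = $1444.28.

$1444.28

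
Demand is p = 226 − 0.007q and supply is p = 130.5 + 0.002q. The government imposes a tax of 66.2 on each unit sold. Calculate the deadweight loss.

243468.89

Competitive equilibrium: 226 − 0.007q = 130.5 + 0.002q → q* = 10611.1111, p* = 151.7222.
With the tax, the buyer price exceeds the seller price by 66.2: (226 − 0.007q) − (130.5 + 0.002q) = 66.2 → q' = 3255.5556.
Δq = 10611.1111 − 3255.5556 = 7355.5555; the wedge equals the tax, 66.2.
Welfare loss = ½ × 7355.5555 × 66.2 = 243468.89.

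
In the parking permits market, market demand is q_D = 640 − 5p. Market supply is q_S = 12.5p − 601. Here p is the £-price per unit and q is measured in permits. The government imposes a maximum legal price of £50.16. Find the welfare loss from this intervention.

£9422.45

In inverse form: demand p = 128 − 0.2q, supply p = 48.08 + 0.08q.
Competitive equilibrium: 128 − 0.2q = 48.08 + 0.08q → q* = 285.4286, p* = 70.9143.
At the ceiling p = 50.16, quantity supplied = (50.16 − 48.08)/0.08 = 26.
Willingness to pay at q' = 26: 128 − 0.2·26 = 122.8.
Δq = 285.4286 − 26 = 259.4286; wedge = 122.8 − 50.16 = 72.64.
Deadweight loss = ½ × 259.4286 × 72.64 = £9422.45.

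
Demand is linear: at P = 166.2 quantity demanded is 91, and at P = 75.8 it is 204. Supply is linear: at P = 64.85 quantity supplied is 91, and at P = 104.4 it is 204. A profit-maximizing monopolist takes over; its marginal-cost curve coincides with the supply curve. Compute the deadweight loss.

3105.40

Demand slope = (75.8 − 166.2)/(204 − 91) = −0.8, so P = 239 − 0.8Q.
Supply slope = (104.4 − 64.85)/(204 − 91) = 0.35, so P = 33 + 0.35Q.
Competitive equilibrium: 239 − 0.8Q = 33 + 0.35Q → Q* = 179.1304, P* = 95.6957.
Marginal revenue: MR = 239 − 1.6Q. Set MR = MC: 239 − 1.6Q = 33 + 0.35Q → Q_m = 105.641.
Price P_m = 239 − 0.8·105.641 = 154.4872; MC(Q_m) = 33 + 0.35·105.641 = 69.9744.
Competitive Q* = 179.1304, so ΔQ = 73.4894; wedge = 154.4872 − 69.9744 = 84.5128.
Welfare loss = ½ × 73.4894 × 84.5128 = 3105.40.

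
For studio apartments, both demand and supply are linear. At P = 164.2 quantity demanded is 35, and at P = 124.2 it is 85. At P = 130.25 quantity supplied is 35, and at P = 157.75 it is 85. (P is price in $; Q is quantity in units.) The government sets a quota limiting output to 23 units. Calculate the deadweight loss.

Demand slope = (124.2 − 164.2)/(85 − 35) = −0.8, so P = 192.2 − 0.8Q.
Supply slope = (157.75 − 130.25)/(85 − 35) = 0.55, so P = 111 + 0.55Q.
Competitive equilibrium: 192.2 − 0.8Q = 111 + 0.55Q → Q* = 60.1481, P* = 144.0815.
At Q = 23: demand price = 192.2 − 0.8·23 = 173.8; supply price = 111 + 0.55·23 = 123.65.
ΔQ = 60.1481 − 23 = 37.1481; wedge = 173.8 − 123.65 = 50.15.
Deadweight loss = ½ × 37.1481 × 50.15 = $931.49.

$931.49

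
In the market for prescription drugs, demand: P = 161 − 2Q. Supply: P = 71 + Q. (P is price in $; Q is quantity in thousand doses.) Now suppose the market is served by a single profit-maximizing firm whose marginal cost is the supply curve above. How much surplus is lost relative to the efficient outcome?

Competitive equilibrium: 161 − 2Q = 71 + Q → Q* = 30, P* = 101.
Marginal revenue: MR = 161 − 4Q. Set MR = MC: 161 − 4Q = 71 + Q → Q_m = 18.
Price P_m = 161 − 2·18 = 125; MC(Q_m) = 71 + 1·18 = 89.
Competitive Q* = 30, so ΔQ = 12; wedge = 125 − 89 = 36.
The triangle = ½ × 12 × 36 = $216 thousand.

$216 thousand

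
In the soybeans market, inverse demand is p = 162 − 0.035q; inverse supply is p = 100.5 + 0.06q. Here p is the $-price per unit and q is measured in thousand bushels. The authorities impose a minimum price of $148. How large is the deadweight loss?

Competitive equilibrium: 162 − 0.035q = 100.5 + 0.06q → q* = 647.3684, p* = 139.3421.
At the floor p = 148, quantity demanded = (162 − 148)/0.035 = 400.
Sellers' marginal cost at q' = 400: 100.5 + 0.06·400 = 124.5.
Δq = 647.3684 − 400 = 247.3684; wedge = 148 − 124.5 = 23.5.
Welfare loss = ½ × 247.3684 × 23.5 = $2906.58 thousand.

$2906.58 thousand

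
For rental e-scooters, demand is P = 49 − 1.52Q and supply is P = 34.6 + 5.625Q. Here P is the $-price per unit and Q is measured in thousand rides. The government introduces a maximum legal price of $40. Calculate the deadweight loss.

Competitive equilibrium: 49 − 1.52Q = 34.6 + 5.625Q → Q* = 2.0154, P* = 45.9366.
At the ceiling P = 40, quantity supplied = (40 − 34.6)/5.625 = 0.96.
Willingness to pay at Q' = 0.96: 49 − 1.52·0.96 = 47.5408.
ΔQ = 2.0154 − 0.96 = 1.0554; wedge = 47.5408 − 40 = 7.5408.
The triangle = ½ × 1.0554 × 7.5408 = $3.98 thousand.

$3.98 thousand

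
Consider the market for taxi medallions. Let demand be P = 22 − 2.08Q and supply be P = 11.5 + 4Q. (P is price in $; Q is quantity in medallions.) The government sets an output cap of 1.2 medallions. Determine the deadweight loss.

Competitive equilibrium: 22 − 2.08Q = 11.5 + 4Q → Q* = 1.727, P* = 18.4079.
At Q = 1.2: demand price = 22 − 2.08·1.2 = 19.504; supply price = 11.5 + 4·1.2 = 16.3.
ΔQ = 1.727 − 1.2 = 0.527; wedge = 19.504 − 16.3 = 3.204.
Welfare loss = ½ × 0.527 × 3.204 = $0.84.

$0.84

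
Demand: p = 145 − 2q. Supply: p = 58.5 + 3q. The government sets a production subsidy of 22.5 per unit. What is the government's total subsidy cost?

Competitive equilibrium: 145 − 2q = 58.5 + 3q → q* = 17.3, p* = 110.4.
The subsidy lowers effective supply by 22.5: p = 36 + 3q.
New quantity: 145 − 2q = 36 + 3q → q' = 21.8.
Total subsidy cost = 22.5 × 21.8 = 490.50.

490.50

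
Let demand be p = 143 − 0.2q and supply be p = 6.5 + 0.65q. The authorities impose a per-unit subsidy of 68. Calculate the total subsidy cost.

Competitive equilibrium: 143 − 0.2q = 6.5 + 0.65q → q* = 160.5882, p* = 110.8824.
The subsidy lowers effective supply by 68: p = 0.65q − 61.5.
New quantity: 143 − 0.2q = 0.65q − 61.5 → q' = 240.5882.
Total subsidy cost = 68 × 240.5882 = 16360.

16360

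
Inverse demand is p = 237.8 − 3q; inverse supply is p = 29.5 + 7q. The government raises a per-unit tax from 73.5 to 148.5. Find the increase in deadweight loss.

Competitive equilibrium: 237.8 − 3q = 29.5 + 7q → q* = 20.83, p* = 175.31.
For a per-unit tax t: Δq = t/10, so DWL = ½·t·(t/10) = t²/20.
At t = 73.5: DWL = 270.113. At t = 148.5: DWL = 1102.613.
Increase = 1102.613 − 270.113 = 832.50.

832.50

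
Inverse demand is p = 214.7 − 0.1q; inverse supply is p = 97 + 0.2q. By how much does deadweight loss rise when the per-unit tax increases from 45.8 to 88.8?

9646.33

Competitive equilibrium: 214.7 − 0.1q = 97 + 0.2q → q* = 392.3333, p* = 175.4667.
For a per-unit tax t: Δq = t/0.3, so DWL = ½·t·(t/0.3) = t²/0.6.
At t = 45.8: DWL = 3496.067. At t = 88.8: DWL = 13142.4.
Increase = 13142.4 − 3496.067 = 9646.33.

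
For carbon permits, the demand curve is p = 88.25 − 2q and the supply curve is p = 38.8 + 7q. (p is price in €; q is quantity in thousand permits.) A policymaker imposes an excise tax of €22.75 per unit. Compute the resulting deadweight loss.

Competitive equilibrium: 88.25 − 2q = 38.8 + 7q → q* = 5.4944, p* = 77.2611.
With the tax, the buyer price exceeds the seller price by 22.75: (88.25 − 2q) − (38.8 + 7q) = 22.75 → q' = 2.9667.
Δq = 5.4944 − 2.9667 = 2.5277; the wedge equals the tax, 22.75.
Welfare loss = ½ × 2.5277 × 22.75 = €28.75 thousand.

€28.75 thousand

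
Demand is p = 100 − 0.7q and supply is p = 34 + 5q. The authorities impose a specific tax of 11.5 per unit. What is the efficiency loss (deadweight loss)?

11.60

Competitive equilibrium: 100 − 0.7q = 34 + 5q → q* = 11.5789, p* = 91.8947.
With the tax, the buyer price exceeds the seller price by 11.5: (100 − 0.7q) − (34 + 5q) = 11.5 → q' = 9.5614.
Δq = 11.5789 − 9.5614 = 2.0175; the wedge equals the tax, 11.5.
The triangle = ½ × 2.0175 × 11.5 = 11.60.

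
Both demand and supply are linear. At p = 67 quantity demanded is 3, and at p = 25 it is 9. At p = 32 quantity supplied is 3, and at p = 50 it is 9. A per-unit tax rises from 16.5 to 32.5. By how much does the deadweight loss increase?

Demand slope = (25 − 67)/(9 − 3) = −7, so p = 88 − 7q.
Supply slope = (50 − 32)/(9 − 3) = 3, so p = 23 + 3q.
Competitive equilibrium: 88 − 7q = 23 + 3q → q* = 6.5, p* = 42.5.
For a per-unit tax t: Δq = t/10, so DWL = ½·t·(t/10) = t²/20.
At t = 16.5: DWL = 13.613. At t = 32.5: DWL = 52.813.
Increase = 52.813 − 13.613 = 39.20.

39.20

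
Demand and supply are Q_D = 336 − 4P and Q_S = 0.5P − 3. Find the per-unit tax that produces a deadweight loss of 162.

In inverse form: demand P = 84 − 0.25Q, supply P = 6 + 2Q.
Competitive equilibrium: 84 − 0.25Q = 6 + 2Q → Q* = 34.6667, P* = 75.3333.
A tax t gives ΔQ = t/2.25 and wedge t, so DWL = t²/4.5.
t²/4.5 = 162 → t² = 729 → t = 27.

27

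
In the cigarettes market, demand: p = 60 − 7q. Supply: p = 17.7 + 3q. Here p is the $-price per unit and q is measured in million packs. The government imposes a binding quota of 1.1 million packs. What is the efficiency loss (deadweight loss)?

$48.98 million

Competitive equilibrium: 60 − 7q = 17.7 + 3q → q* = 4.23, p* = 30.39.
At q = 1.1: demand price = 60 − 7·1.1 = 52.3; supply price = 17.7 + 3·1.1 = 21.
Δq = 4.23 − 1.1 = 3.13; wedge = 52.3 − 21 = 31.3.
DWL = ½ × 3.13 × 31.3 = $48.98 million.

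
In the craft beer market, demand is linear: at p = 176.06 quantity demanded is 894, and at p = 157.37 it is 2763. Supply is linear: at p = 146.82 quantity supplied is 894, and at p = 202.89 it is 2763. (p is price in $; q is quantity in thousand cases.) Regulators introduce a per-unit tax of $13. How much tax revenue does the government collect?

$16900 thousand

Demand slope = (157.37 − 176.06)/(2763 − 894) = −0.01, so p = 185 − 0.01q.
Supply slope = (202.89 − 146.82)/(2763 − 894) = 0.03, so p = 120 + 0.03q.
Competitive equilibrium: 185 − 0.01q = 120 + 0.03q → q* = 1625, p* = 168.75.
With the tax, the buyer price exceeds the seller price by 13: (185 − 0.01q) − (120 + 0.03q) = 13 → q' = 1300.
Tax revenue = 13 × 1300 = $16900 thousand.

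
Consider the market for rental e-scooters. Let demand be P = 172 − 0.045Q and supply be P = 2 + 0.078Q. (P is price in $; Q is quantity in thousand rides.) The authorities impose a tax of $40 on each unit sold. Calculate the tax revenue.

$42276.42 thousand

Competitive equilibrium: 172 − 0.045Q = 2 + 0.078Q → Q* = 1382.1138, P* = 109.8049.
With the tax, the buyer price exceeds the seller price by 40: (172 − 0.045Q) − (2 + 0.078Q) = 40 → Q' = 1056.9106.
Tax revenue = 40 × 1056.9106 = $42276.42 thousand.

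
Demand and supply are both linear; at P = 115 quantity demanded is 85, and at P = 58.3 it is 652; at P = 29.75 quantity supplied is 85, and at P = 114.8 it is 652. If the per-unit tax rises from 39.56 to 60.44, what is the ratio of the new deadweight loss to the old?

2.334

Demand slope = (58.3 − 115)/(652 − 85) = −0.1, so P = 123.5 − 0.1Q.
Supply slope = (114.8 − 29.75)/(652 − 85) = 0.15, so P = 17 + 0.15Q.
Competitive equilibrium: 123.5 − 0.1Q = 17 + 0.15Q → Q* = 426, P* = 80.9.
For a per-unit tax t: ΔQ = t/0.25, so DWL = ½·t·(t/0.25) = t²/0.5.
At t = 39.56: DWL = 3129.9872. At t = 60.44: DWL = 7305.9872.
Ratio = (60.44/39.56)² = 2.334.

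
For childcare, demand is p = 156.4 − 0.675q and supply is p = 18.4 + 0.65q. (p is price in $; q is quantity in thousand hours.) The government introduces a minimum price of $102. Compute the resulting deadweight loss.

$367.68 thousand

Competitive equilibrium: 156.4 − 0.675q = 18.4 + 0.65q → q* = 104.1509, p* = 86.0981.
At the floor p = 102, quantity demanded = (156.4 − 102)/0.675 = 80.5926.
Sellers' marginal cost at q' = 80.5926: 18.4 + 0.65·80.5926 = 70.7852.
Δq = 104.1509 − 80.5926 = 23.5583; wedge = 102 − 70.7852 = 31.2148.
Deadweight loss = ½ × 23.5583 × 31.2148 = $367.68 thousand.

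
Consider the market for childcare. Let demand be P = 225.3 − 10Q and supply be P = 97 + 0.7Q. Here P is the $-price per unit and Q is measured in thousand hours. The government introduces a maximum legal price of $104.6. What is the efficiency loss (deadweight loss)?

Competitive equilibrium: 225.3 − 10Q = 97 + 0.7Q → Q* = 11.9907, P* = 105.3935.
At the ceiling P = 104.6, quantity supplied = (104.6 − 97)/0.7 = 10.8571.
Willingness to pay at Q' = 10.8571: 225.3 − 10·10.8571 = 116.729.
ΔQ = 11.9907 − 10.8571 = 1.1336; wedge = 116.729 − 104.6 = 12.129.
DWL = ½ × 1.1336 × 12.129 = $6.87 thousand.

$6.87 thousand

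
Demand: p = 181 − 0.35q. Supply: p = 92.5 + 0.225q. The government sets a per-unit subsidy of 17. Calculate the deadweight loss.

Competitive equilibrium: 181 − 0.35q = 92.5 + 0.225q → q* = 153.91304, p* = 127.13043.
The subsidy lowers effective supply by 17: p = 75.5 + 0.225q.
New quantity: 181 − 0.35q = 75.5 + 0.225q → q' = 183.47826.
Overproduction Δq = 183.47826 − 153.91304 = 29.56522; wedge = subsidy = 17.
The triangle = ½ × 29.56522 × 17 = 251.30.

251.30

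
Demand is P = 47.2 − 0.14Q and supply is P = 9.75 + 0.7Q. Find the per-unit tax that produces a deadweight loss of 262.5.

21

Competitive equilibrium: 47.2 − 0.14Q = 9.75 + 0.7Q → Q* = 44.5833, P* = 40.9583.
A tax t gives ΔQ = t/0.84 and wedge t, so DWL = t²/1.68.
t²/1.68 = 262.5 → t² = 441 → t = 21.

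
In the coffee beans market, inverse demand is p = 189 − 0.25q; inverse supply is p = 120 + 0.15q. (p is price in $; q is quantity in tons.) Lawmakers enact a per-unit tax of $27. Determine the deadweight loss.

$911.25

Competitive equilibrium: 189 − 0.25q = 120 + 0.15q → q* = 172.5, p* = 145.875.
With the tax, the buyer price exceeds the seller price by 27: (189 − 0.25q) − (120 + 0.15q) = 27 → q' = 105.
Δq = 172.5 − 105 = 67.5; the wedge equals the tax, 27.
DWL = ½ × 67.5 × 27 = $911.25.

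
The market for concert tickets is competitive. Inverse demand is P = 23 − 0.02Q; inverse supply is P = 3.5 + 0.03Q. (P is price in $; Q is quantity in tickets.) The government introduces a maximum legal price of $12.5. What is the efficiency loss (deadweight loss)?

$202.50

Competitive equilibrium: 23 − 0.02Q = 3.5 + 0.03Q → Q* = 390, P* = 15.2.
At the ceiling P = 12.5, quantity supplied = (12.5 − 3.5)/0.03 = 300.
Willingness to pay at Q' = 300: 23 − 0.02·300 = 17.
ΔQ = 390 − 300 = 90; wedge = 17 − 12.5 = 4.5.
Deadweight loss = ½ × 90 × 4.5 = $202.50.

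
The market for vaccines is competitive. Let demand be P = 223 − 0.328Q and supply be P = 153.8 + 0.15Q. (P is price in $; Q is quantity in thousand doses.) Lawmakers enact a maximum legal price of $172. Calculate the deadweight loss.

$131.28 thousand

Competitive equilibrium: 223 − 0.328Q = 153.8 + 0.15Q → Q* = 144.7699, P* = 175.5155.
At the ceiling P = 172, quantity supplied = (172 − 153.8)/0.15 = 121.3333.
Willingness to pay at Q' = 121.3333: 223 − 0.328·121.3333 = 183.2027.
ΔQ = 144.7699 − 121.3333 = 23.4366; wedge = 183.2027 − 172 = 11.2027.
Welfare loss = ½ × 23.4366 × 11.2027 = $131.28 thousand.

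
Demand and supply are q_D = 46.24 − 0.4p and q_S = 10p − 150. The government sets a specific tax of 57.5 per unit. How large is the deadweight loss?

In inverse form: demand p = 115.6 − 2.5q, supply p = 15 + 0.1q.
Competitive equilibrium: 115.6 − 2.5q = 15 + 0.1q → q* = 38.6923, p* = 18.8692.
With the tax, the buyer price exceeds the seller price by 57.5: (115.6 − 2.5q) − (15 + 0.1q) = 57.5 → q' = 16.5769.
Δq = 38.6923 − 16.5769 = 22.1154; the wedge equals the tax, 57.5.
Welfare loss = ½ × 22.1154 × 57.5 = 635.82.

635.82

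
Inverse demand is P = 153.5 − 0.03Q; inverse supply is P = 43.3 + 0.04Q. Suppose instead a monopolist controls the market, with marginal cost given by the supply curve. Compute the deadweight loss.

Competitive equilibrium: 153.5 − 0.03Q = 43.3 + 0.04Q → Q* = 1574.2857, P* = 106.2714.
Marginal revenue: MR = 153.5 − 0.06Q. Set MR = MC: 153.5 − 0.06Q = 43.3 + 0.04Q → Q_m = 1102.
Price P_m = 153.5 − 0.03·1102 = 120.44; MC(Q_m) = 43.3 + 0.04·1102 = 87.38.
Competitive Q* = 1574.2857, so ΔQ = 472.2857; wedge = 120.44 − 87.38 = 33.06.
The triangle = ½ × 472.2857 × 33.06 = 7806.88.

7806.88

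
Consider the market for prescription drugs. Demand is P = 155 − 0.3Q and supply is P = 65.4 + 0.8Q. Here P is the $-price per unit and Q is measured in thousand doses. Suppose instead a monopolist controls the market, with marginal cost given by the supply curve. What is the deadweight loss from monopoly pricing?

Competitive equilibrium: 155 − 0.3Q = 65.4 + 0.8Q → Q* = 81.4545, P* = 130.5636.
Marginal revenue: MR = 155 − 0.6Q. Set MR = MC: 155 − 0.6Q = 65.4 + 0.8Q → Q_m = 64.
Price P_m = 155 − 0.3·64 = 135.8; MC(Q_m) = 65.4 + 0.8·64 = 116.6.
Competitive Q* = 81.4545, so ΔQ = 17.4545; wedge = 135.8 − 116.6 = 19.2.
The triangle = ½ × 17.4545 × 19.2 = $167.56 thousand.

$167.56 thousand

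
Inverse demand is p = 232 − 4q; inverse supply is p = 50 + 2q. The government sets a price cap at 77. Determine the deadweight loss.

850.08

Competitive equilibrium: 232 − 4q = 50 + 2q → q* = 30.3333, p* = 110.6667.
At the ceiling p = 77, quantity supplied = (77 − 50)/2 = 13.5.
Willingness to pay at q' = 13.5: 232 − 4·13.5 = 178.
Δq = 30.3333 − 13.5 = 16.8333; wedge = 178 − 77 = 101.
The triangle = ½ × 16.8333 × 101 = 850.08.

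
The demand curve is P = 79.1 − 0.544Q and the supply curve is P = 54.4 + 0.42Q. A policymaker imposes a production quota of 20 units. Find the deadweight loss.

15.24

Competitive equilibrium: 79.1 − 0.544Q = 54.4 + 0.42Q → Q* = 25.6224, P* = 65.1614.
At Q = 20: demand price = 79.1 − 0.544·20 = 68.22; supply price = 54.4 + 0.42·20 = 62.8.
ΔQ = 25.6224 − 20 = 5.6224; wedge = 68.22 − 62.8 = 5.42.
Deadweight loss = ½ × 5.6224 × 5.42 = 15.24.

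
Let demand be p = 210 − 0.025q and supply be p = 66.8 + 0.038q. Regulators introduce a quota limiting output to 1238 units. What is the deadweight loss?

33744.62

Competitive equilibrium: 210 − 0.025q = 66.8 + 0.038q → q* = 2273.0159, p* = 153.1746.
At q = 1238: demand price = 210 − 0.025·1238 = 179.05; supply price = 66.8 + 0.038·1238 = 113.844.
Δq = 2273.0159 − 1238 = 1035.0159; wedge = 179.05 − 113.844 = 65.206.
The triangle = ½ × 1035.0159 × 65.206 = 33744.62.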